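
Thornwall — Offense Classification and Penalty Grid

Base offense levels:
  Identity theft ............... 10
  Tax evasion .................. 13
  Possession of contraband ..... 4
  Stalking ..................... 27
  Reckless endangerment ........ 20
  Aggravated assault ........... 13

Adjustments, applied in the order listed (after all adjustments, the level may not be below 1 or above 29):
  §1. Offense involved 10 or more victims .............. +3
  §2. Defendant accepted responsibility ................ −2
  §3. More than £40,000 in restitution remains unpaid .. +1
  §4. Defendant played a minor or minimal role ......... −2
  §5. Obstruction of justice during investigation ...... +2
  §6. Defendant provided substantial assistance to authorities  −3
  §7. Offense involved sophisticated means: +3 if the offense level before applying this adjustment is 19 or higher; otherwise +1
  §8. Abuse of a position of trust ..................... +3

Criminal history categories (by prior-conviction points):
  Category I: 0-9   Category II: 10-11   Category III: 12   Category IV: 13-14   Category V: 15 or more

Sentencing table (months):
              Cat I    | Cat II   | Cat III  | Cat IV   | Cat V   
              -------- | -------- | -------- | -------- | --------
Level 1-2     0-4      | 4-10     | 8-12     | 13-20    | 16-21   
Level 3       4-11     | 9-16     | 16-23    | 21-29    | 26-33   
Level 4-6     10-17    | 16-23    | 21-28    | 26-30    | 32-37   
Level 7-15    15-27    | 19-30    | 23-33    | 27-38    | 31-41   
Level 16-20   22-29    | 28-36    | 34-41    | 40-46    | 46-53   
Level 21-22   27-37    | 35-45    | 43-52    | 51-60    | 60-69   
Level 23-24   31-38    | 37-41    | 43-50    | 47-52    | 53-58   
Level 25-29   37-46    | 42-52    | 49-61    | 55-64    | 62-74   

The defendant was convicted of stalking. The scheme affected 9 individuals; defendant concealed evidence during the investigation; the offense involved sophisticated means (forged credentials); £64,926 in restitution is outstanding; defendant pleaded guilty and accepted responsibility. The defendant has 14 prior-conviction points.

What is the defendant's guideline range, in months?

Base offense level for stalking: 27.
§2 applies: 27 − 2 = 25.
§3 applies: 25 + 1 = 26.
§4 does not apply.
§5 applies: 26 + 2 = 28.
§6 does not apply.
§7 applies (level before this adjustment is 28 ≥ 19, so +3): 28 + 3 = 31.
Level 31 exceeds the maximum of 29; capped at 29.
Final offense level: 29.
Criminal history: 14 prior points → Category IV (13-14).
Level 29 falls in the 25-29 band.
Grid: Level 25-29 × Category IV = 55-64 months.

55-64 months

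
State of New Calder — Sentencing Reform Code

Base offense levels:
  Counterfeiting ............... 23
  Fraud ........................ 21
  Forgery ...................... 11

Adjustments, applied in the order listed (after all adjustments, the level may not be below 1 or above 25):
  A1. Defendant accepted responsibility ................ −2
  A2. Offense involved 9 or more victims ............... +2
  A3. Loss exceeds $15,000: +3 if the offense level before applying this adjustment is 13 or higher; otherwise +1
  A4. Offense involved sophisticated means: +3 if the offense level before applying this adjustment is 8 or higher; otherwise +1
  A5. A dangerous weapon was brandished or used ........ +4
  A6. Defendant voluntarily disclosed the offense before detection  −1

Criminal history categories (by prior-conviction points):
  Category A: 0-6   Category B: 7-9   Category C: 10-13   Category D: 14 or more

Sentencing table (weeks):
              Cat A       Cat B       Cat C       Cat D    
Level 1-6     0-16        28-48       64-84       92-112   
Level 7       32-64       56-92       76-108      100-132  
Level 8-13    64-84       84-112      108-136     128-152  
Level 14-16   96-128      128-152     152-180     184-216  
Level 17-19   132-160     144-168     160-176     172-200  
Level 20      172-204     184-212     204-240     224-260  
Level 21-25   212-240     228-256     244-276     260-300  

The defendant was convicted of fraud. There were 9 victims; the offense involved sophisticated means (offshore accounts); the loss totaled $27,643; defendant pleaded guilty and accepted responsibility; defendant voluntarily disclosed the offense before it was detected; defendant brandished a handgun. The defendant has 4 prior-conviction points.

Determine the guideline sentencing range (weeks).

212-240 weeks

Base offense level for fraud: 21.
A1 applies: 21 − 2 = 19.
A2 applies: 19 + 2 = 21.
A3 applies (level before this adjustment is 21 ≥ 13, so +3): 21 + 3 = 24.
A4 applies (level before this adjustment is 24 ≥ 8, so +3): 24 + 3 = 27.
A5 applies: 27 + 4 = 31.
A6 applies: 31 − 1 = 30.
Level 30 exceeds the maximum of 25; capped at 25.
Final offense level: 25.
Criminal history: 4 prior points → Category A (0-6).
Level 25 falls in the 21-25 band.
Grid: Level 21-25 × Category A = 212-240 weeks.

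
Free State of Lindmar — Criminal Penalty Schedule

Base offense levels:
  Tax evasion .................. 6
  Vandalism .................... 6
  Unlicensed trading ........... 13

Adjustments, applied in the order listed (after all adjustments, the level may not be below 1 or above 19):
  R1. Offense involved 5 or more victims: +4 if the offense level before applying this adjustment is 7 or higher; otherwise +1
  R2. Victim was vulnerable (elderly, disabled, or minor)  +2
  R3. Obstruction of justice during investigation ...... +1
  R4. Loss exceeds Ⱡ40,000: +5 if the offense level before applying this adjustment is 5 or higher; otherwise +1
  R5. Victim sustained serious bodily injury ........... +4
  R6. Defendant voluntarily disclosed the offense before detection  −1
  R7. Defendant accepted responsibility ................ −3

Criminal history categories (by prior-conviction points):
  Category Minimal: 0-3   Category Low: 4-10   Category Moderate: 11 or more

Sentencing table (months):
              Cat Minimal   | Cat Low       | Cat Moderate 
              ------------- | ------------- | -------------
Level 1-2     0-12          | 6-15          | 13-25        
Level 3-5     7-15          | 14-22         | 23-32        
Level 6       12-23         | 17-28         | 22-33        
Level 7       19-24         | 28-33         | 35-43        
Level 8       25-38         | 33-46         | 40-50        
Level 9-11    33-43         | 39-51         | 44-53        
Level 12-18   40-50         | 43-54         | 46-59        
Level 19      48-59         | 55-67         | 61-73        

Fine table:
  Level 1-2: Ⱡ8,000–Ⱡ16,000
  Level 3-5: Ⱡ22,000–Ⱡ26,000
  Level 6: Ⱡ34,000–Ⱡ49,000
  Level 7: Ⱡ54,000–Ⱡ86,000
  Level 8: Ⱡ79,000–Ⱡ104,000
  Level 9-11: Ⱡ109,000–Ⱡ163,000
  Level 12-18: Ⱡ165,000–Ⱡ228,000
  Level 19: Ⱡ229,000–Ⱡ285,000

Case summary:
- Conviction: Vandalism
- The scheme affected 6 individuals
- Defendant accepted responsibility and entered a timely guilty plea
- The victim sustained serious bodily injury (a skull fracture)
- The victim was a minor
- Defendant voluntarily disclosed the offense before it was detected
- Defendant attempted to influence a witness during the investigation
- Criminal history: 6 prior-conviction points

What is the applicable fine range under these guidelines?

Ⱡ109,000–Ⱡ163,000

Base offense level for vandalism: 6.
R1 applies (level before this adjustment is 6 < 7, so +1): 6 + 1 = 7.
R2 applies: 7 + 2 = 9.
R3 applies: 9 + 1 = 10.
R5 applies: 10 + 4 = 14.
R6 applies: 14 − 1 = 13.
R7 applies: 13 − 3 = 10.
Final offense level: 10.
Level 10 falls in the 9-11 band.
Fine table: Level 9-11 → Ⱡ109,000–Ⱡ163,000.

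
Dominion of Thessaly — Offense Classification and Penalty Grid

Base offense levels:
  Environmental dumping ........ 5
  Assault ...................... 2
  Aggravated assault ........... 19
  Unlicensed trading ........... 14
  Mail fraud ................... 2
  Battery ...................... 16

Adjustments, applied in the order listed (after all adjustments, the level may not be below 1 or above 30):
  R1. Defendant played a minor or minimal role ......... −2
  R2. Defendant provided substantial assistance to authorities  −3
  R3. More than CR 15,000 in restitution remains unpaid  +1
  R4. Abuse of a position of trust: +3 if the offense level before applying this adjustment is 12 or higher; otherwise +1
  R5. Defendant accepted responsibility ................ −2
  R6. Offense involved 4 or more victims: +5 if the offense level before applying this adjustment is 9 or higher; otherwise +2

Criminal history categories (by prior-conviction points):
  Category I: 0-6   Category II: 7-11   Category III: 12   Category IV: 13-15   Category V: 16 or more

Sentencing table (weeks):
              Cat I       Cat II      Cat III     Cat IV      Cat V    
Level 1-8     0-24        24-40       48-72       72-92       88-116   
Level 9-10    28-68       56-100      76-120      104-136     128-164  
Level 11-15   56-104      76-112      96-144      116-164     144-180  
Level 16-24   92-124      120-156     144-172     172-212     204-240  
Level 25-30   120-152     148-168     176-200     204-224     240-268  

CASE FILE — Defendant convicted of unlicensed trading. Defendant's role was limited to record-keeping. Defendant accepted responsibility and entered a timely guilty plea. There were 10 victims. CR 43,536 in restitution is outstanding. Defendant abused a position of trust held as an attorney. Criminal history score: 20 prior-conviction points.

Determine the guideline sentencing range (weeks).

Base offense level for unlicensed trading: 14.
R1 applies: 14 − 2 = 12.
R3 applies: 12 + 1 = 13.
R4 applies (level before this adjustment is 13 ≥ 12, so +3): 13 + 3 = 16.
R5 applies: 16 − 2 = 14.
R6 applies (level before this adjustment is 14 ≥ 9, so +5): 14 + 5 = 19.
Final offense level: 19.
Criminal history: 20 prior points → Category V (16+).
Level 19 falls in the 16-24 band.
Grid: Level 16-24 × Category V = 204-240 weeks.

204-240 weeks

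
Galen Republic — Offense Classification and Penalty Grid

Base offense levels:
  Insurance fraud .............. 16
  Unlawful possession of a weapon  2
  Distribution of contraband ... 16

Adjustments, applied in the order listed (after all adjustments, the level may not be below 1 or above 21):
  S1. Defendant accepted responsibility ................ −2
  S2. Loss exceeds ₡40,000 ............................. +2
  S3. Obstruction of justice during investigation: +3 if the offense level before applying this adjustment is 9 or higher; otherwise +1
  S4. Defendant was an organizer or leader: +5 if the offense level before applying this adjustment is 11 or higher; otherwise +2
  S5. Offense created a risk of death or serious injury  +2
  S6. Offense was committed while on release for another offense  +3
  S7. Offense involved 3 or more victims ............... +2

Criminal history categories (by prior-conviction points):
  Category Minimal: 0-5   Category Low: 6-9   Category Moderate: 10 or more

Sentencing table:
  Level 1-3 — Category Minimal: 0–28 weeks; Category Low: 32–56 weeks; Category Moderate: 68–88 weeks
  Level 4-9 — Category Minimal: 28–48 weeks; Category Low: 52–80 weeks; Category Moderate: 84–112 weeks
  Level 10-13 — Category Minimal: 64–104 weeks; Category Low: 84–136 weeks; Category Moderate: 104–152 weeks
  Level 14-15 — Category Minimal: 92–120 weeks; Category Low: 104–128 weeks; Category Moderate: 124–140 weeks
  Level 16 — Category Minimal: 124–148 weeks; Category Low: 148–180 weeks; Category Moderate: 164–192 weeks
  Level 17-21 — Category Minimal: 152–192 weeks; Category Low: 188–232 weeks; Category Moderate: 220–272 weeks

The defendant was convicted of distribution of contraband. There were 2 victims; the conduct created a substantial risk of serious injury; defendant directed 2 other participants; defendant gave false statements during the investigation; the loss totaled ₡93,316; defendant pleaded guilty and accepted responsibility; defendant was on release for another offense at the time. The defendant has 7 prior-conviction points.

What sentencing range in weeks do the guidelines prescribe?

188-232 weeks

Base offense level for distribution of contraband: 16.
S1 applies: 16 − 2 = 14.
S2 applies: 14 + 2 = 16.
S3 applies (level before this adjustment is 16 ≥ 9, so +3): 16 + 3 = 19.
S4 applies (level before this adjustment is 19 ≥ 11, so +5): 19 + 5 = 24.
S5 applies: 24 + 2 = 26.
S6 applies: 26 + 3 = 29.
S7 does not apply.
Level 29 exceeds the maximum of 21; capped at 21.
Final offense level: 21.
Criminal history: 7 prior points → Category Low (6-9).
Level 21 falls in the 17-21 band.
Grid: Level 17-21 × Category Low = 188-232 weeks.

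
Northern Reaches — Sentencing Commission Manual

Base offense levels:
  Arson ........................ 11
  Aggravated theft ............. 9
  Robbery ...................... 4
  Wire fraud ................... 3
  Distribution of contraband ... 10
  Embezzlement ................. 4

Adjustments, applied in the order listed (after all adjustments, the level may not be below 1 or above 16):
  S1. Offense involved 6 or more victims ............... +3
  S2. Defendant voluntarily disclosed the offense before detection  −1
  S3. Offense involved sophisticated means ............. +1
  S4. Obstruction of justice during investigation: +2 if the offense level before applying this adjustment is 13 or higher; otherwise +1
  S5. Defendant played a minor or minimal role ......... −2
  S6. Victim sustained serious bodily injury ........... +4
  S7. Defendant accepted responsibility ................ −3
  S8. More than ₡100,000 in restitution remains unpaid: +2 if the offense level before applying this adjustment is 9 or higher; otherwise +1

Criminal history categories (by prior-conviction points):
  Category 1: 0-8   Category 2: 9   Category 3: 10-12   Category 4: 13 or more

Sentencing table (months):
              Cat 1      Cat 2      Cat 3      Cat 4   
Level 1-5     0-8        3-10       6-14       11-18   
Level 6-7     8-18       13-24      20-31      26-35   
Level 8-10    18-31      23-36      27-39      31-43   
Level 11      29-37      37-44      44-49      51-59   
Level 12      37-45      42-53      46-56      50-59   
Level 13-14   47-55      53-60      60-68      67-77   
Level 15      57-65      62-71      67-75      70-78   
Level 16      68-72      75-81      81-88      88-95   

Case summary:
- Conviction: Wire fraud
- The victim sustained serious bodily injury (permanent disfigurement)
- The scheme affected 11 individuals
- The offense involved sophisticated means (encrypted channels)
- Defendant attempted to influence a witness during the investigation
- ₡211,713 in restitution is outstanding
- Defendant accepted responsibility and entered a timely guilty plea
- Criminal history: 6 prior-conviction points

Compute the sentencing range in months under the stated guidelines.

Base offense level for wire fraud: 3.
S1 applies: 3 + 3 = 6.
S3 applies: 6 + 1 = 7.
S4 applies (level before this adjustment is 7 < 13, so +1): 7 + 1 = 8.
S6 applies: 8 + 4 = 12.
S7 applies: 12 − 3 = 9.
S8 applies (level before this adjustment is 9 ≥ 9, so +2): 9 + 2 = 11.
Final offense level: 11.
Criminal history: 6 prior points → Category 1 (0-8).
Level 11 falls in the 11 band.
Grid: Level 11 × Category 1 = 29-37 months.

29-37 months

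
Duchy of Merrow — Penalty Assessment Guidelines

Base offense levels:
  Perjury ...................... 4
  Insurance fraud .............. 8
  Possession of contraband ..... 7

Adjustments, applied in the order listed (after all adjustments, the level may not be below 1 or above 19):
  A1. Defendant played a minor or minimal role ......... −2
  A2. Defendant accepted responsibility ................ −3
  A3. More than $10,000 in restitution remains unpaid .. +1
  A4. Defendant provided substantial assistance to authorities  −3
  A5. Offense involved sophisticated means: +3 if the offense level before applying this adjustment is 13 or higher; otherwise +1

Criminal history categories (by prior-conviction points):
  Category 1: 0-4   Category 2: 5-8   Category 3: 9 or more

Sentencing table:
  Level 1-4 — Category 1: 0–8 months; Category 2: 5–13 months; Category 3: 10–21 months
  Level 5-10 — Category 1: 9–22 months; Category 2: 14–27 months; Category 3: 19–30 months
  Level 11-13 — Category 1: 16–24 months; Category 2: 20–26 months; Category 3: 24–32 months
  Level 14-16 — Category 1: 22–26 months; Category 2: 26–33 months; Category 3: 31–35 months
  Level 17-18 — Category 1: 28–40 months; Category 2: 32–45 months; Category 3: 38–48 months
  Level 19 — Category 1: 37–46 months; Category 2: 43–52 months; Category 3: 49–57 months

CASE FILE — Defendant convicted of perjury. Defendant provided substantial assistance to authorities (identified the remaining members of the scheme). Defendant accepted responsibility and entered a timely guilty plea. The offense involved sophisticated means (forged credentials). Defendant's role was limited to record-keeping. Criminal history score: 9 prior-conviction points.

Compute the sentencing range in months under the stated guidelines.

10-21 months

Base offense level for perjury: 4.
A1 applies: 4 − 2 = 2.
A2 applies: 2 − 3 = -1.
A3 does not apply.
A4 applies: -1 − 3 = -4.
A5 applies (level before this adjustment is -4 < 13, so +1): -4 + 1 = -3.
Level -3 is below the minimum of 1; floored at 1.
Final offense level: 1.
Criminal history: 9 prior points → Category 3 (9+).
Level 1 falls in the 1-4 band.
Grid: Level 1-4 × Category 3 = 10-21 months.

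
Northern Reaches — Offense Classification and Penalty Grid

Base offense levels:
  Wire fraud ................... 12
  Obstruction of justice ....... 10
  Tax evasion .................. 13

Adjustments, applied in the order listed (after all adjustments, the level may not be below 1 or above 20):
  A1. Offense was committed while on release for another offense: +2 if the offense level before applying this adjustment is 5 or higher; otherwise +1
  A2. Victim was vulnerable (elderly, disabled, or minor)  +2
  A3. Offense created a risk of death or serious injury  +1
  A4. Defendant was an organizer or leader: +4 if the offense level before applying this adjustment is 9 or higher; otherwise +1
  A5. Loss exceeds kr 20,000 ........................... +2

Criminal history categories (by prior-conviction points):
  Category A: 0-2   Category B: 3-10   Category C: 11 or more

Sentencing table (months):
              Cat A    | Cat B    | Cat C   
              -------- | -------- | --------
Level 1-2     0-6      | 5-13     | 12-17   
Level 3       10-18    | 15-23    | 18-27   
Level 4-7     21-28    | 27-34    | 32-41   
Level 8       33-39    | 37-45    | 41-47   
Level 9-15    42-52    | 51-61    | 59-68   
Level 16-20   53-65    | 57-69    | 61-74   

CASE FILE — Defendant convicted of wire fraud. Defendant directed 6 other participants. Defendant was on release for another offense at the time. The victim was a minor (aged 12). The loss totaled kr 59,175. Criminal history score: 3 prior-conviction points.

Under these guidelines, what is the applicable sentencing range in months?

Base offense level for wire fraud: 12.
A1 applies (level before this adjustment is 12 ≥ 5, so +2): 12 + 2 = 14.
A2 applies: 14 + 2 = 16.
A3 does not apply.
A4 applies (level before this adjustment is 16 ≥ 9, so +4): 16 + 4 = 20.
A5 applies: 20 + 2 = 22.
Level 22 exceeds the maximum of 20; capped at 20.
Final offense level: 20.
Criminal history: 3 prior points → Category B (3-10).
Level 20 falls in the 16-20 band.
Grid: Level 16-20 × Category B = 57-69 months.

57-69 months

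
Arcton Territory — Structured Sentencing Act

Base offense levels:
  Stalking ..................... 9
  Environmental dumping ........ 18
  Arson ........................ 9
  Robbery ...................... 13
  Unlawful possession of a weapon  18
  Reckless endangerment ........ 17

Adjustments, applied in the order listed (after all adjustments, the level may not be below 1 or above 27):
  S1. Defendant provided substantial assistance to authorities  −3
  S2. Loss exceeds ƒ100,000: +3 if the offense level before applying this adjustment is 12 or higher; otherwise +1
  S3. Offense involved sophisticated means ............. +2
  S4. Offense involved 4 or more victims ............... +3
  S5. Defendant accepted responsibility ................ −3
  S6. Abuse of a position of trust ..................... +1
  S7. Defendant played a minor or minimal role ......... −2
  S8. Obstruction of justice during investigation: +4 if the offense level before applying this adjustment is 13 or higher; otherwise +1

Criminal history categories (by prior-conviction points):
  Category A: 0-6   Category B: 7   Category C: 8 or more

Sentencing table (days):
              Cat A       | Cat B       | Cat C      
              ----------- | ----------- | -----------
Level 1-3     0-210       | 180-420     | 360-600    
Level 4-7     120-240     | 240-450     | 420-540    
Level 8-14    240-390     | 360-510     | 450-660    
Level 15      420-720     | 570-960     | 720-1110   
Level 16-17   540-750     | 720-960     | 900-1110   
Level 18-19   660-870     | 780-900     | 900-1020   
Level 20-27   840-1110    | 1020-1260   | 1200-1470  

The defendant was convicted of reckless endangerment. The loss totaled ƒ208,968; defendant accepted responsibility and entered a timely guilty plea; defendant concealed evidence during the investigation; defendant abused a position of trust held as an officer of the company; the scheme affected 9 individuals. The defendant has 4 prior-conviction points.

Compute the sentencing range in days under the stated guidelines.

840-1110 days

Base offense level for reckless endangerment: 17.
S1 does not apply.
S2 applies (level before this adjustment is 17 ≥ 12, so +3): 17 + 3 = 20.
S3 does not apply.
S4 applies: 20 + 3 = 23.
S5 applies: 23 − 3 = 20.
S6 applies: 20 + 1 = 21.
S7 does not apply.
S8 applies (level before this adjustment is 21 ≥ 13, so +4): 21 + 4 = 25.
Final offense level: 25.
Criminal history: 4 prior points → Category A (0-6).
Level 25 falls in the 20-27 band.
Grid: Level 20-27 × Category A = 840-1110 days.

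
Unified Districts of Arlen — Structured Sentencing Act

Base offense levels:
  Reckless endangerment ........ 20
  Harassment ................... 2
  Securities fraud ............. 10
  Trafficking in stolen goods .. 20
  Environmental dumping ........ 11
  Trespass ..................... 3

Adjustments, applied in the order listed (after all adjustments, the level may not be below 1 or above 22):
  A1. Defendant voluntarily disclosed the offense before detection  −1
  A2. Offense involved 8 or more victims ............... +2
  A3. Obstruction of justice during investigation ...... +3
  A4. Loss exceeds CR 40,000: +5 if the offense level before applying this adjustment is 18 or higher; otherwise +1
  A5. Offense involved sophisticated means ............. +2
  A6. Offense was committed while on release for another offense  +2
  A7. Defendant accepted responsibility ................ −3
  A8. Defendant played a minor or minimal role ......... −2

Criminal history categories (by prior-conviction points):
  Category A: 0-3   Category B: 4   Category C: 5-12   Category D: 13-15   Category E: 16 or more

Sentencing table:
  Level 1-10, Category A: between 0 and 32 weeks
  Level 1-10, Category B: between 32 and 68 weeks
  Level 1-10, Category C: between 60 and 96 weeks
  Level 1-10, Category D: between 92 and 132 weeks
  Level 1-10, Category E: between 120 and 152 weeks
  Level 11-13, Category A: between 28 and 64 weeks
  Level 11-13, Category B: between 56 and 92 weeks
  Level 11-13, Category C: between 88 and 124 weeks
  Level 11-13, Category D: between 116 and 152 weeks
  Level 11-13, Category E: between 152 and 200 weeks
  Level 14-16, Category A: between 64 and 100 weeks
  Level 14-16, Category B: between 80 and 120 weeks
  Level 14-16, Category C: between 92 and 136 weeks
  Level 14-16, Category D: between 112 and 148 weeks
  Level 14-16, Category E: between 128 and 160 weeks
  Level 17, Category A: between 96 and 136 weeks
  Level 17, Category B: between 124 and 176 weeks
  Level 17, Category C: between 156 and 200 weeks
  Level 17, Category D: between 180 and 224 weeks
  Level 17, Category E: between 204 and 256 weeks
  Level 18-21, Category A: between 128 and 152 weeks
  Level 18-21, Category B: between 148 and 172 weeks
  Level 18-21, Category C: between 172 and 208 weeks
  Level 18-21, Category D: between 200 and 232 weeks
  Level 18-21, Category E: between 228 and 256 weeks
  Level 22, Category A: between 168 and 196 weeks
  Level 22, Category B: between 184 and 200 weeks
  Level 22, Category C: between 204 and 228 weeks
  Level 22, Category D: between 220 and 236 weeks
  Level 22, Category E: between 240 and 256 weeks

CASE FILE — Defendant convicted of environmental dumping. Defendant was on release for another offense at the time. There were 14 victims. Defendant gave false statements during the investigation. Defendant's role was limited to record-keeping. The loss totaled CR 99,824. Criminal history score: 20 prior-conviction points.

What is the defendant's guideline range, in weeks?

Base offense level for environmental dumping: 11.
A2 applies: 11 + 2 = 13.
A3 applies: 13 + 3 = 16.
A4 applies (level before this adjustment is 16 < 18, so +1): 16 + 1 = 17.
A6 applies: 17 + 2 = 19.
A7 does not apply.
A8 applies: 19 − 2 = 17.
Final offense level: 17.
Criminal history: 20 prior points → Category E (16+).
Level 17 falls in the 17 band.
Grid: Level 17 × Category E = 204-256 weeks.

204-256 weeks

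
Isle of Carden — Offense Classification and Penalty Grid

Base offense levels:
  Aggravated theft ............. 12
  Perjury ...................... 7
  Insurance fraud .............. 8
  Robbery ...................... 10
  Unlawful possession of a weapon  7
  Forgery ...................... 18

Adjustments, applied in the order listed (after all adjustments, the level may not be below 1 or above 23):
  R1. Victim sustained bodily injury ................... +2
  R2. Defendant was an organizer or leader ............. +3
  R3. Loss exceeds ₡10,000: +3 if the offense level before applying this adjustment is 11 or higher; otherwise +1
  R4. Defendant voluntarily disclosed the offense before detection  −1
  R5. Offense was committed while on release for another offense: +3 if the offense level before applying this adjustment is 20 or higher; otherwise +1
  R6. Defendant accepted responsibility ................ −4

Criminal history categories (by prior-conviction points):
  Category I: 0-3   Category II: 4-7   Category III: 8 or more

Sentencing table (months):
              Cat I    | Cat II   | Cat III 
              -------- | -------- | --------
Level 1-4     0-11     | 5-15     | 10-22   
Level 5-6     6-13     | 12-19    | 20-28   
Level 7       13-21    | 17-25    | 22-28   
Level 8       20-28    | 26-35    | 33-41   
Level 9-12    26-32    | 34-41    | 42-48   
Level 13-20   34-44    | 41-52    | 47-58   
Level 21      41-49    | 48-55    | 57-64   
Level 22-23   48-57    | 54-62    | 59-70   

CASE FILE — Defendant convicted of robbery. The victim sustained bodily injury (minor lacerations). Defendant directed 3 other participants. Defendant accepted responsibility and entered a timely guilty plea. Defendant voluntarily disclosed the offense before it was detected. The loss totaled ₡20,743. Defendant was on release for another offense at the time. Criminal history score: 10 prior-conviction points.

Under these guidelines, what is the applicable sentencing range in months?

47-58 months

Base offense level for robbery: 10.
R1 applies: 10 + 2 = 12.
R2 applies: 12 + 3 = 15.
R3 applies (level before this adjustment is 15 ≥ 11, so +3): 15 + 3 = 18.
R4 applies: 18 − 1 = 17.
R5 applies (level before this adjustment is 17 < 20, so +1): 17 + 1 = 18.
R6 applies: 18 − 4 = 14.
Final offense level: 14.
Criminal history: 10 prior points → Category III (8+).
Level 14 falls in the 13-20 band.
Grid: Level 13-20 × Category III = 47-58 months.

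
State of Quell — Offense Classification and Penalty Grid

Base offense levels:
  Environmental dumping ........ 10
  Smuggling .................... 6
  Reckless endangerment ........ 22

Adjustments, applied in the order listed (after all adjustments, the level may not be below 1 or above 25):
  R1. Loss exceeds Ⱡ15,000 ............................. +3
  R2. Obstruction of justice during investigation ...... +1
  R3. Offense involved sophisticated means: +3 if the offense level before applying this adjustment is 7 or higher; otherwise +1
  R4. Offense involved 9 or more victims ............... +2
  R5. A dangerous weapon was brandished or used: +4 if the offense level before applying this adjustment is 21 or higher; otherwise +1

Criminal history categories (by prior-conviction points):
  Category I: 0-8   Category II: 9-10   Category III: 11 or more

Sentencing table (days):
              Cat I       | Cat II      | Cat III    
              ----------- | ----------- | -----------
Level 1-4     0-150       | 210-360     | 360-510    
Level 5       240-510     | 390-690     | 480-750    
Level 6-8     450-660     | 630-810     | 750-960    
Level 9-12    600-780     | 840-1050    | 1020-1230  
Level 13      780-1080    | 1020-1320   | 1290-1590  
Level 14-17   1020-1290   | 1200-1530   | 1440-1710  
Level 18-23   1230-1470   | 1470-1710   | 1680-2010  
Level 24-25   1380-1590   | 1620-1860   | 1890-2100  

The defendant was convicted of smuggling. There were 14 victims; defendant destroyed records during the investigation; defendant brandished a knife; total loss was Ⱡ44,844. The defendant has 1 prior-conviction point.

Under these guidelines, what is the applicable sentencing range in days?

780-1080 days

Base offense level for smuggling: 6.
R1 applies: 6 + 3 = 9.
R2 applies: 9 + 1 = 10.
R4 applies: 10 + 2 = 12.
R5 applies (level before this adjustment is 12 < 21, so +1): 12 + 1 = 13.
Final offense level: 13.
Criminal history: 1 prior point → Category I (0-8).
Level 13 falls in the 13 band.
Grid: Level 13 × Category I = 780-1080 days.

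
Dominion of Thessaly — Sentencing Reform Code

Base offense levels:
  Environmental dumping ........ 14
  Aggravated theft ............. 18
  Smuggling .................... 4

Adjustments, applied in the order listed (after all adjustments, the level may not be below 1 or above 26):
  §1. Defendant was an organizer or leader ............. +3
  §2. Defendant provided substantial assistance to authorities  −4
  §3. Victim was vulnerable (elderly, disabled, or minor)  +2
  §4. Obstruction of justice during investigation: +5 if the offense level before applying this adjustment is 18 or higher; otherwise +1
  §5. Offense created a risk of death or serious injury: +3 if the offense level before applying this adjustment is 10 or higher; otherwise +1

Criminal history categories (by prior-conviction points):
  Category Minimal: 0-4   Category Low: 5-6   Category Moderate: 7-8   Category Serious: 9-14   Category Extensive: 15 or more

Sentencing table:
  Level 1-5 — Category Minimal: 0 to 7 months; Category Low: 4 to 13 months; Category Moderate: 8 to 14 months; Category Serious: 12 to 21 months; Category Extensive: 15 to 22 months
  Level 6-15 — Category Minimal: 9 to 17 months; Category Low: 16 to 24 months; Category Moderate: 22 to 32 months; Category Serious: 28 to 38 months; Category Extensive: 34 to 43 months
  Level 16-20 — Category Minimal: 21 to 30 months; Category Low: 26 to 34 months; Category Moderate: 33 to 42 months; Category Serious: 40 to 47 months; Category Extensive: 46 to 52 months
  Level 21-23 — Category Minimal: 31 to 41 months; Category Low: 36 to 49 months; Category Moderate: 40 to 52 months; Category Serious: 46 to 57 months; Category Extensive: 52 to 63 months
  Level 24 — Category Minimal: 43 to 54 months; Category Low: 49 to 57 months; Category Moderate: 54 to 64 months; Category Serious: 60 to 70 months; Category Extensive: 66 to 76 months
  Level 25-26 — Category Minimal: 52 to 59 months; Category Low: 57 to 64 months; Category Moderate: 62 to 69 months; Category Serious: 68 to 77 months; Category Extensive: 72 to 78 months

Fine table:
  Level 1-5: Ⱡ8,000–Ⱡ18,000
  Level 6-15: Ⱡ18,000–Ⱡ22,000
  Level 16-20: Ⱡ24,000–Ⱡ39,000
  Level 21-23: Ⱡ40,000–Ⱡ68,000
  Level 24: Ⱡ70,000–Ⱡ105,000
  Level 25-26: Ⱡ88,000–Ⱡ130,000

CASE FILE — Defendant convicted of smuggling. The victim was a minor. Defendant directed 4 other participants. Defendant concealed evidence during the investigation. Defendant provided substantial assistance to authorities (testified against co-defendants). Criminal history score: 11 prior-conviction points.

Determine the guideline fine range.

Base offense level for smuggling: 4.
§1 applies: 4 + 3 = 7.
§2 applies: 7 − 4 = 3.
§3 applies: 3 + 2 = 5.
§4 applies (level before this adjustment is 5 < 18, so +1): 5 + 1 = 6.
Final offense level: 6.
Level 6 falls in the 6-15 band.
Fine table: Level 6-15 → Ⱡ18,000–Ⱡ22,000.

Ⱡ18,000–Ⱡ22,000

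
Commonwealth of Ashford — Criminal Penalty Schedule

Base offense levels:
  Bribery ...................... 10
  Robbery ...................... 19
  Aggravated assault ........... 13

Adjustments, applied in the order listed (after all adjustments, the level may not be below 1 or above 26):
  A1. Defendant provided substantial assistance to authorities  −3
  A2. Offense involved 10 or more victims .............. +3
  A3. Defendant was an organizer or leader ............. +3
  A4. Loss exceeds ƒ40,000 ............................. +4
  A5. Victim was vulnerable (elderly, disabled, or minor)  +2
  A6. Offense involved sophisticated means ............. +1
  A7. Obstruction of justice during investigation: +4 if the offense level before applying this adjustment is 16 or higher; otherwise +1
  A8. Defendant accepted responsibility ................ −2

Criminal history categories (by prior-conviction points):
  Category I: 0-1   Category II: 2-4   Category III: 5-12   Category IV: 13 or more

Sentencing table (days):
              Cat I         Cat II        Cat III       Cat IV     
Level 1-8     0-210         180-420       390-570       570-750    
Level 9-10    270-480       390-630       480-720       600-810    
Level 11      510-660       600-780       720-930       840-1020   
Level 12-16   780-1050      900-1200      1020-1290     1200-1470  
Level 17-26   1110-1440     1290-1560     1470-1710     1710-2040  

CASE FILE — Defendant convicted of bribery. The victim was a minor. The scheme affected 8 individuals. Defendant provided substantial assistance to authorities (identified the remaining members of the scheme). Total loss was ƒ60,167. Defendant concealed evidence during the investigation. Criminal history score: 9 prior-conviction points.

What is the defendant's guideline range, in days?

1020-1290 days

Base offense level for bribery: 10.
A1 applies: 10 − 3 = 7.
A2 does not apply.
A3 does not apply.
A4 applies: 7 + 4 = 11.
A5 applies: 11 + 2 = 13.
A6 does not apply.
A7 applies (level before this adjustment is 13 < 16, so +1): 13 + 1 = 14.
A8 does not apply.
Final offense level: 14.
Criminal history: 9 prior points → Category III (5-12).
Level 14 falls in the 12-16 band.
Grid: Level 12-16 × Category III = 1020-1290 days.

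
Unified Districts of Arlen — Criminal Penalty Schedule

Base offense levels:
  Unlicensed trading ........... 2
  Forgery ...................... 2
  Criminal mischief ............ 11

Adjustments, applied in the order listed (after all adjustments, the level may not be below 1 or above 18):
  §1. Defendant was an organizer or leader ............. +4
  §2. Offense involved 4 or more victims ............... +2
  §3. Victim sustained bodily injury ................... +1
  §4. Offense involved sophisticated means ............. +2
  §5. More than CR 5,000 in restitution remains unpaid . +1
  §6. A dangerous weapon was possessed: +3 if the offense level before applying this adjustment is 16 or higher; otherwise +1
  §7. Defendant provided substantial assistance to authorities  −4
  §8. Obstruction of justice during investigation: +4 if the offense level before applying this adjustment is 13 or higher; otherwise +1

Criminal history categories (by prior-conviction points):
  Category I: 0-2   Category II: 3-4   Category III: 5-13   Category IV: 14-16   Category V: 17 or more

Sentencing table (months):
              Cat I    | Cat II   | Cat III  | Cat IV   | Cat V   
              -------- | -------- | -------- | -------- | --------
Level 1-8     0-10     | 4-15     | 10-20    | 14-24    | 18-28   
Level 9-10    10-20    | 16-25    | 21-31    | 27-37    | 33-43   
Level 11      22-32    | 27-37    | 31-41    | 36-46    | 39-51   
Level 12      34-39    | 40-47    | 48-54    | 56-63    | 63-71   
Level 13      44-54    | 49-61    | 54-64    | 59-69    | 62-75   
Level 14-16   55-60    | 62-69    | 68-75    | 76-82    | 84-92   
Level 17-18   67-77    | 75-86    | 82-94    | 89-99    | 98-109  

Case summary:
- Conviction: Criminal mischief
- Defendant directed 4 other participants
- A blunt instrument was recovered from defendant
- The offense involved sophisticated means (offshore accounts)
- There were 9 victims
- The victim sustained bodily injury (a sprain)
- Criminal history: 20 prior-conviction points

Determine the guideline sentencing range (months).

98-109 months

Base offense level for criminal mischief: 11.
§1 applies: 11 + 4 = 15.
§2 applies: 15 + 2 = 17.
§3 applies: 17 + 1 = 18.
§4 applies: 18 + 2 = 20.
§5 does not apply.
§6 applies (level before this adjustment is 20 ≥ 16, so +3): 20 + 3 = 23.
§7 does not apply.
Level 23 exceeds the maximum of 18; capped at 18.
Final offense level: 18.
Criminal history: 20 prior points → Category V (17+).
Level 18 falls in the 17-18 band.
Grid: Level 17-18 × Category V = 98-109 months.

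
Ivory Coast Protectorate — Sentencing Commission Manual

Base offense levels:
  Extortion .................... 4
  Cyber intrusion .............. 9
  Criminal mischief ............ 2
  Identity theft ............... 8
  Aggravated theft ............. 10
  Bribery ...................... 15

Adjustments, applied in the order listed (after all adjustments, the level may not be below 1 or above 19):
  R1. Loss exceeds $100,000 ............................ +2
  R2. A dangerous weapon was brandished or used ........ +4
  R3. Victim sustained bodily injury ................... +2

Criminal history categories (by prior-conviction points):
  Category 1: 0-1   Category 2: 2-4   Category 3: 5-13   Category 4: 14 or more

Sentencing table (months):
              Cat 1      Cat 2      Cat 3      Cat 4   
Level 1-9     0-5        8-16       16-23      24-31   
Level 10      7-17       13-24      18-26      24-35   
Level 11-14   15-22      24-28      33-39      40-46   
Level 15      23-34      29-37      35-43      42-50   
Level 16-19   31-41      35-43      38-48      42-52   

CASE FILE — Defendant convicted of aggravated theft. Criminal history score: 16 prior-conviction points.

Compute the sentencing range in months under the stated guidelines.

Base offense level for aggravated theft: 10.
Final offense level: 10.
Criminal history: 16 prior points → Category 4 (14+).
Level 10 falls in the 10 band.
Grid: Level 10 × Category 4 = 24-35 months.

24-35 months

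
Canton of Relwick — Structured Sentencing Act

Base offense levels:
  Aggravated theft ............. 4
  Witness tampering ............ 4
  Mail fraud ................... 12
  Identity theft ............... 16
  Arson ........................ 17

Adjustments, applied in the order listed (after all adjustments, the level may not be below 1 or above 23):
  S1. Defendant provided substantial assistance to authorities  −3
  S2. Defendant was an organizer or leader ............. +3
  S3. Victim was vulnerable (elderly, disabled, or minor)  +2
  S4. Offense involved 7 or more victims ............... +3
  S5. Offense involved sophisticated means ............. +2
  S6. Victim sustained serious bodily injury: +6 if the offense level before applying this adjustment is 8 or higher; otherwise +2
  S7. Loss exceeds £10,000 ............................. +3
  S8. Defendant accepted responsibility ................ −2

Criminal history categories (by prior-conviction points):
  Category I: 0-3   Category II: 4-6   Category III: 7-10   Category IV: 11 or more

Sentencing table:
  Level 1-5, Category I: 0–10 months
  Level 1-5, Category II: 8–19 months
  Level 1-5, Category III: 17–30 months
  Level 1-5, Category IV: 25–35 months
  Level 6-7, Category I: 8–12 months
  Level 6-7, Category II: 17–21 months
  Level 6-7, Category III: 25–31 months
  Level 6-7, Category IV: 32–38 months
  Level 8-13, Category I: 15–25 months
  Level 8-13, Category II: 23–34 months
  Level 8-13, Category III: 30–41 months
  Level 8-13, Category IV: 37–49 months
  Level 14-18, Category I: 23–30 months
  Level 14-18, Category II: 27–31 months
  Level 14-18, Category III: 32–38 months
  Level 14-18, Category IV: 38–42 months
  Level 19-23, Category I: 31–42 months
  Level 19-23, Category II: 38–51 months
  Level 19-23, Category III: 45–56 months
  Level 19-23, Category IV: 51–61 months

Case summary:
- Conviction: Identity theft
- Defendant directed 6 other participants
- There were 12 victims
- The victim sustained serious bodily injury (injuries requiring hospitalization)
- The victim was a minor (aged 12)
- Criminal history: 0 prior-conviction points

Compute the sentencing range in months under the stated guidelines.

31-42 months

Base offense level for identity theft: 16.
S2 applies: 16 + 3 = 19.
S3 applies: 19 + 2 = 21.
S4 applies: 21 + 3 = 24.
S5 does not apply.
S6 applies (level before this adjustment is 24 ≥ 8, so +6): 24 + 6 = 30.
S7 does not apply.
S8 does not apply.
Level 30 exceeds the maximum of 23; capped at 23.
Final offense level: 23.
Criminal history: 0 prior points → Category I (0-3).
Level 23 falls in the 19-23 band.
Grid: Level 19-23 × Category I = 31-42 months.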